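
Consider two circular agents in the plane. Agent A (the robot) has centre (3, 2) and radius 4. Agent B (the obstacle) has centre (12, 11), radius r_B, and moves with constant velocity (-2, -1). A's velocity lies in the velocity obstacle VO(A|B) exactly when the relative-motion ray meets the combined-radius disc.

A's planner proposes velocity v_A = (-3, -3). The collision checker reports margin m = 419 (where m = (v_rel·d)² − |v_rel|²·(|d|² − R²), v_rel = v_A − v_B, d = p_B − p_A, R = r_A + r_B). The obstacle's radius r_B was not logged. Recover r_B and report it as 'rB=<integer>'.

m = 419
d = (9, 9);  v_rel = (-1, -2),  |v_rel|² = 5
v_rel×d = (-1)·(9) − (-2)·(9) = 9
since m = R²·5 − 9²:  R² = (81 + 419) / 5 = 100
R = √100 = 10  ⇒  r_B = 10 − 4 = 6

rB=6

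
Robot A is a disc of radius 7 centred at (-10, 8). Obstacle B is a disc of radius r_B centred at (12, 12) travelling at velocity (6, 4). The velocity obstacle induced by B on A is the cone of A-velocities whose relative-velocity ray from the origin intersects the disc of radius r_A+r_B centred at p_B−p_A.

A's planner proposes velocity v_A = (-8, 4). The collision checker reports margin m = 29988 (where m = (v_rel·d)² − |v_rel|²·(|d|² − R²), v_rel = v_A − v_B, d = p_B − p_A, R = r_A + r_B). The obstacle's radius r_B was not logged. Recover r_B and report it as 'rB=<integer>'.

m = 29988
d = (22, 4);  v_rel = (-14, 0),  |v_rel|² = 196
v_rel×d = (-14)·(4) − (0)·(22) = -56
since m = R²·196 − (-56)²:  R² = (3136 + 29988) / 196 = 169
R = √169 = 13  ⇒  r_B = 13 − 7 = 6

rB=6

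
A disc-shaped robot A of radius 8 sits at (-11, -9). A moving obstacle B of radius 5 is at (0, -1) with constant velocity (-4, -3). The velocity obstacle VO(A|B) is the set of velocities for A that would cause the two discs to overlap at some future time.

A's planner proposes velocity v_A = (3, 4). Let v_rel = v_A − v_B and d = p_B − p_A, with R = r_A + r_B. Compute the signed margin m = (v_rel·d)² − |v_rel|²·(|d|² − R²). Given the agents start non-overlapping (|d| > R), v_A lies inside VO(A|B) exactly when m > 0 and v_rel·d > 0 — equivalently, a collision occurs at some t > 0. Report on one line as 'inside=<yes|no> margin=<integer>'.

d = (11, 8),  |d|² = 185;  R = 8+5 = 13,  c = 185−13² = 16
v_rel = (7, 7),  |v_rel|² = 98;  v_rel·d = (7)·(11) + (7)·(8) = 133
98·t² − 266·t + 16 = 0  ⇒  m = 133² − 98·16 = 16121
m = 16121 > 0,  v_rel·d = 133 > 0  ⇒  inside

inside=yes margin=16121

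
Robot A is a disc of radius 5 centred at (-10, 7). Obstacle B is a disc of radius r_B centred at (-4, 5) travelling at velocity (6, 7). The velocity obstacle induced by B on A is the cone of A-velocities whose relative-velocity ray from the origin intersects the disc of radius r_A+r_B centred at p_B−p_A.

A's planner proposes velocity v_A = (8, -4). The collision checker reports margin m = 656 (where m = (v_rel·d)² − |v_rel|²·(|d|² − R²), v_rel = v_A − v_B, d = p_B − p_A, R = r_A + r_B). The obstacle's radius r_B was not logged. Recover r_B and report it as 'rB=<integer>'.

m = 656
d = (6, -2);  v_rel = (2, -11),  |v_rel|² = 125
v_rel×d = (2)·(-2) − (-11)·(6) = 62
since m = R²·125 − 62²:  R² = (3844 + 656) / 125 = 36
R = √36 = 6  ⇒  r_B = 6 − 5 = 1

rB=1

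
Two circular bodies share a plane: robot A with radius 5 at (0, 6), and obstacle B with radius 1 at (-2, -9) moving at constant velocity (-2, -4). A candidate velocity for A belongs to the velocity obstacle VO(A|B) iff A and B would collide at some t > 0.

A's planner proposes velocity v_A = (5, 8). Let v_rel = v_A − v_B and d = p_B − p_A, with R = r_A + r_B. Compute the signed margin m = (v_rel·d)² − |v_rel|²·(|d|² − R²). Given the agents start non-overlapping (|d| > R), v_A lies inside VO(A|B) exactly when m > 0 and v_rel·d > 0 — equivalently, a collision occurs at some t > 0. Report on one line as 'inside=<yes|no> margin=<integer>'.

d = (-2, -15),  |d|² = 229;  R = 5+1 = 6,  c = 229−6² = 193
v_rel = (7, 12),  |v_rel|² = 193;  v_rel·d = (7)·(-2) + (12)·(-15) = -194
193·t² + 388·t + 193 = 0  ⇒  m = (-194)² − 193·193 = 387
m = 387 > 0,  v_rel·d = -194 < 0  ⇒  outside

inside=no margin=387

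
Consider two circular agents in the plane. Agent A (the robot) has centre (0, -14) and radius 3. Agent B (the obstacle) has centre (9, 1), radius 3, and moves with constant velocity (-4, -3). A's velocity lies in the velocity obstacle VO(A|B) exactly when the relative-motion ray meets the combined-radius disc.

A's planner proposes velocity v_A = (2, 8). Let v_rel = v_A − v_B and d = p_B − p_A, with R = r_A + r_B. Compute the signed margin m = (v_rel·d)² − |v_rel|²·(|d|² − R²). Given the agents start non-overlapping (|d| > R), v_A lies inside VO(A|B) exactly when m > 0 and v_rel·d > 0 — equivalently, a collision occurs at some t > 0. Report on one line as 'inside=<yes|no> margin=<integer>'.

d = (9, 15),  |d|² = 306;  R = 3+3 = 6,  c = 306−6² = 270
v_rel = (6, 11),  |v_rel|² = 157;  v_rel·d = (6)·(9) + (11)·(15) = 219
157·t² − 438·t + 270 = 0  ⇒  m = 219² − 157·270 = 5571
m = 5571 > 0,  v_rel·d = 219 > 0  ⇒  inside

inside=yes margin=5571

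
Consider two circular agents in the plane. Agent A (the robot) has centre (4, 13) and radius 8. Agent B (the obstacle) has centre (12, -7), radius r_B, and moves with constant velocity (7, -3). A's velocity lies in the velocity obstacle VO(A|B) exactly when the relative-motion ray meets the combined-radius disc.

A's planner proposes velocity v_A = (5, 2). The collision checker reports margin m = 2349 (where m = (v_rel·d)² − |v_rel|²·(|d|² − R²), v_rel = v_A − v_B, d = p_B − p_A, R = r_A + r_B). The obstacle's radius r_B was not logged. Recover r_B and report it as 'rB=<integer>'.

m = 2349
d = (8, -20);  v_rel = (-2, 5),  |v_rel|² = 29
v_rel×d = (-2)·(-20) − (5)·(8) = 0
since m = R²·29 − 0²:  R² = (0 + 2349) / 29 = 81
R = √81 = 9  ⇒  r_B = 9 − 8 = 1

rB=1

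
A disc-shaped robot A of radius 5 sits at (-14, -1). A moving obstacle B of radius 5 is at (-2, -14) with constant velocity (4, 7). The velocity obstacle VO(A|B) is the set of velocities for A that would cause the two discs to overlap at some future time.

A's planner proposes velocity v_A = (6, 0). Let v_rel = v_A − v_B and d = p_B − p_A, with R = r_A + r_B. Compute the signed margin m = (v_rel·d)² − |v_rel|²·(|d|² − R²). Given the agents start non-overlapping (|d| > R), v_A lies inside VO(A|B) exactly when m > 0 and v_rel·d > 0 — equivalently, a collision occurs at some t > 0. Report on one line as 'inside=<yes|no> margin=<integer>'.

d = (12, -13),  |d|² = 313;  R = 5+5 = 10,  c = 313−10² = 213
v_rel = (2, -7),  |v_rel|² = 53;  v_rel·d = (2)·(12) + (-7)·(-13) = 115
53·t² − 230·t + 213 = 0  ⇒  m = 115² − 53·213 = 1936
m = 1936 > 0,  v_rel·d = 115 > 0  ⇒  inside

inside=yes margin=1936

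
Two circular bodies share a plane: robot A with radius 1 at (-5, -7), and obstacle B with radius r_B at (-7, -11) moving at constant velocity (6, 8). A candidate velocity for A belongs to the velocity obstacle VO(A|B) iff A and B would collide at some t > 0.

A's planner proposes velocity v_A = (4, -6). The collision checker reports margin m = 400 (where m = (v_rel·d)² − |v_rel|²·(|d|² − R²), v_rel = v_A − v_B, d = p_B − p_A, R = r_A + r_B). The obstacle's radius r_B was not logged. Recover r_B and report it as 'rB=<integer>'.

m = 400
d = (-2, -4);  v_rel = (-2, -14),  |v_rel|² = 200
v_rel×d = (-2)·(-4) − (-14)·(-2) = -20
since m = R²·200 − (-20)²:  R² = (400 + 400) / 200 = 4
R = √4 = 2  ⇒  r_B = 2 − 1 = 1

rB=1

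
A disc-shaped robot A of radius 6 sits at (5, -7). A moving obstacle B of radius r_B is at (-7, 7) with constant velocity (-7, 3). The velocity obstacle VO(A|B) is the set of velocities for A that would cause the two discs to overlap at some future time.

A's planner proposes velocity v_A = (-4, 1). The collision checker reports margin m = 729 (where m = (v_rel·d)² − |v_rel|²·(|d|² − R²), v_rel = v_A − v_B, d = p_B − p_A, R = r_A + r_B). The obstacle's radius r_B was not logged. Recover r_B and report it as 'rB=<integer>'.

m = 729
d = (-12, 14);  v_rel = (3, -2),  |v_rel|² = 13
v_rel×d = (3)·(14) − (-2)·(-12) = 18
since m = R²·13 − 18²:  R² = (324 + 729) / 13 = 81
R = √81 = 9  ⇒  r_B = 9 − 6 = 3

rB=3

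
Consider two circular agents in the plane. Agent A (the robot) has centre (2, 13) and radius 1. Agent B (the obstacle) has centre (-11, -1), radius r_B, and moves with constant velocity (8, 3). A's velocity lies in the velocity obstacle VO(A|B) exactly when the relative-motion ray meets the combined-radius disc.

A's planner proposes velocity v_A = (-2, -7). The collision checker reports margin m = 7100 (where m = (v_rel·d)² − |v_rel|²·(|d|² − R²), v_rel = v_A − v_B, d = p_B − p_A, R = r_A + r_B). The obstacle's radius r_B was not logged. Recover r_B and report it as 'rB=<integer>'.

m = 7100
d = (-13, -14);  v_rel = (-10, -10),  |v_rel|² = 200
v_rel×d = (-10)·(-14) − (-10)·(-13) = 10
since m = R²·200 − 10²:  R² = (100 + 7100) / 200 = 36
R = √36 = 6  ⇒  r_B = 6 − 1 = 5

rB=5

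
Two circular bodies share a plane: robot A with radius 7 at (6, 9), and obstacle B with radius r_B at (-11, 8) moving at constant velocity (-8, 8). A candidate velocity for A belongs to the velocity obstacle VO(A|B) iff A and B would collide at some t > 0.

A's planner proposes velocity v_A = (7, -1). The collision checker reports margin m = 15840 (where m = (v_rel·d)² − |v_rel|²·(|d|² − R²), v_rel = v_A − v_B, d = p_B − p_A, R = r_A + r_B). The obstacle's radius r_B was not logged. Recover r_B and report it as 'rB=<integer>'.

m = 15840
d = (-17, -1);  v_rel = (15, -9),  |v_rel|² = 306
v_rel×d = (15)·(-1) − (-9)·(-17) = -168
since m = R²·306 − (-168)²:  R² = (28224 + 15840) / 306 = 144
R = √144 = 12  ⇒  r_B = 12 − 7 = 5

rB=5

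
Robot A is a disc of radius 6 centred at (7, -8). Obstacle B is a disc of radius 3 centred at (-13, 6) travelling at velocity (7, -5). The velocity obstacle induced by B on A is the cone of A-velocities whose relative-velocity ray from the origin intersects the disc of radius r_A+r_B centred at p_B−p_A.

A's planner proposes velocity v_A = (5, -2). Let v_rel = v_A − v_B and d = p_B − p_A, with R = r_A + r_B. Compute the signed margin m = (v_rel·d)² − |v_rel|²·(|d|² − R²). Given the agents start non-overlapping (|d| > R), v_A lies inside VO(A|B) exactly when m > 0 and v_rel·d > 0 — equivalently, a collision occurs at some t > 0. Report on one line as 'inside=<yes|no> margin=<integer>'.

d = (-20, 14),  |d|² = 596;  R = 6+3 = 9,  c = 596−9² = 515
v_rel = (-2, 3),  |v_rel|² = 13;  v_rel·d = (-2)·(-20) + (3)·(14) = 82
13·t² − 164·t + 515 = 0  ⇒  m = 82² − 13·515 = 29
m = 29 > 0,  v_rel·d = 82 > 0  ⇒  inside

inside=yes margin=29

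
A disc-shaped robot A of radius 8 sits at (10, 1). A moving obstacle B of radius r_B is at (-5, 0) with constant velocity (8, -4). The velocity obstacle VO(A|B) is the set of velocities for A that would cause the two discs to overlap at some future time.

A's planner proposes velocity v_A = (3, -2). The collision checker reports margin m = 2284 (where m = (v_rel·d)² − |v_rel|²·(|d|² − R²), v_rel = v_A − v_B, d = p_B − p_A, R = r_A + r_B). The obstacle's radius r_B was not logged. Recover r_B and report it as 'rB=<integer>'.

m = 2284
d = (-15, -1);  v_rel = (-5, 2),  |v_rel|² = 29
v_rel×d = (-5)·(-1) − (2)·(-15) = 35
since m = R²·29 − 35²:  R² = (1225 + 2284) / 29 = 121
R = √121 = 11  ⇒  r_B = 11 − 8 = 3

rB=3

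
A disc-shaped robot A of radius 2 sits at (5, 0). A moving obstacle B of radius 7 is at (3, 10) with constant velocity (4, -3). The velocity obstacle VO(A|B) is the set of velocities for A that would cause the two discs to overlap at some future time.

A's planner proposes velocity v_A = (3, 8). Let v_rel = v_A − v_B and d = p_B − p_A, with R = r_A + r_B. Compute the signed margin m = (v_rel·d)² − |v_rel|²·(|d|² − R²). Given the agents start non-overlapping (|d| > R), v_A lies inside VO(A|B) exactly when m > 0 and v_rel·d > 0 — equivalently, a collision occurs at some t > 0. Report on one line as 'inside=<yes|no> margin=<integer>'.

d = (-2, 10),  |d|² = 104;  R = 2+7 = 9,  c = 104−9² = 23
v_rel = (-1, 11),  |v_rel|² = 122;  v_rel·d = (-1)·(-2) + (11)·(10) = 112
122·t² − 224·t + 23 = 0  ⇒  m = 112² − 122·23 = 9738
m = 9738 > 0,  v_rel·d = 112 > 0  ⇒  inside

inside=yes margin=9738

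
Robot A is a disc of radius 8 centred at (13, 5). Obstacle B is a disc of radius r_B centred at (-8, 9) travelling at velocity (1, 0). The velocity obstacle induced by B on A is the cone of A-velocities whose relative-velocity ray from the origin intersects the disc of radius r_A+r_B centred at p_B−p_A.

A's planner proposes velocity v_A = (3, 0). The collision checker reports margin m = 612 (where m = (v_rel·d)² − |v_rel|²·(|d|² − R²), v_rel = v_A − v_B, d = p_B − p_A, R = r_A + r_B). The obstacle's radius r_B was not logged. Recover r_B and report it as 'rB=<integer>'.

m = 612
d = (-21, 4);  v_rel = (2, 0),  |v_rel|² = 4
v_rel×d = (2)·(4) − (0)·(-21) = 8
since m = R²·4 − 8²:  R² = (64 + 612) / 4 = 169
R = √169 = 13  ⇒  r_B = 13 − 8 = 5

rB=5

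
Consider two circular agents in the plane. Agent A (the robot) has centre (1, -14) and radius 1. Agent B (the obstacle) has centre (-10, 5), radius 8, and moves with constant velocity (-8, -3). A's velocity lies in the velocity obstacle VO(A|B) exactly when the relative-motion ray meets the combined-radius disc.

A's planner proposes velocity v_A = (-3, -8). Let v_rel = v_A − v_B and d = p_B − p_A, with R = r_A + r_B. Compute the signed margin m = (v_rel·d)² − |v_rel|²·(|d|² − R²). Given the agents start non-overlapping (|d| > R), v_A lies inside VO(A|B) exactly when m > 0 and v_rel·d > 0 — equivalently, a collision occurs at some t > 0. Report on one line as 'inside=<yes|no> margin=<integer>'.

d = (-11, 19),  |d|² = 482;  R = 1+8 = 9,  c = 482−9² = 401
v_rel = (5, -5),  |v_rel|² = 50;  v_rel·d = (5)·(-11) + (-5)·(19) = -150
50·t² + 300·t + 401 = 0  ⇒  m = (-150)² − 50·401 = 2450
m = 2450 > 0,  v_rel·d = -150 < 0  ⇒  outside

inside=no margin=2450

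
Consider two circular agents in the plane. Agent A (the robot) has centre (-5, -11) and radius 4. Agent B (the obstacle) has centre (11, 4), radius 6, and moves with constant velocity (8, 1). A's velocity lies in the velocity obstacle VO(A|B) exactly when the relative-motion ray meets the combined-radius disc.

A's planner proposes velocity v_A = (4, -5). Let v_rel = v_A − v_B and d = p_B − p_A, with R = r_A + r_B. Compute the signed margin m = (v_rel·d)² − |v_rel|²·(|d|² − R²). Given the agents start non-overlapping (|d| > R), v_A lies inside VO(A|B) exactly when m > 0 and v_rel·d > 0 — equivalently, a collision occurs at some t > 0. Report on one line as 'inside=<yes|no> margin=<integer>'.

d = (16, 15),  |d|² = 481;  R = 4+6 = 10,  c = 481−10² = 381
v_rel = (-4, -6),  |v_rel|² = 52;  v_rel·d = (-4)·(16) + (-6)·(15) = -154
52·t² + 308·t + 381 = 0  ⇒  m = (-154)² − 52·381 = 3904
m = 3904 > 0,  v_rel·d = -154 < 0  ⇒  outside

inside=no margin=3904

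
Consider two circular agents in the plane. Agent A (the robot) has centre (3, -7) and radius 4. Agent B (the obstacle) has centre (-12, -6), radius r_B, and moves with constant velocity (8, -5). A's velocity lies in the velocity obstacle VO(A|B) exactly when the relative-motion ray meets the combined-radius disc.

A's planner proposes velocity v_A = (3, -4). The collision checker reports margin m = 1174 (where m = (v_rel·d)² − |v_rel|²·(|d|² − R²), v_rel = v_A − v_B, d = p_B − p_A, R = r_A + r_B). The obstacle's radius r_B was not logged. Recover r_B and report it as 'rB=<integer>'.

m = 1174
d = (-15, 1);  v_rel = (-5, 1),  |v_rel|² = 26
v_rel×d = (-5)·(1) − (1)·(-15) = 10
since m = R²·26 − 10²:  R² = (100 + 1174) / 26 = 49
R = √49 = 7  ⇒  r_B = 7 − 4 = 3

rB=3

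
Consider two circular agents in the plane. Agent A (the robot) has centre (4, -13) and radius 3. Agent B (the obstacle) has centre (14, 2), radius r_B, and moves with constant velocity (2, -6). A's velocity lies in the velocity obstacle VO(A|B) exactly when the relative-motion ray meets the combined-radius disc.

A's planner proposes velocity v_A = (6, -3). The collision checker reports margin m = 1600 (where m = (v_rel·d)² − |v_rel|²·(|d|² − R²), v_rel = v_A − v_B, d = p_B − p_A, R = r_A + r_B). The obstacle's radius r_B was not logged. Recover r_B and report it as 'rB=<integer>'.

m = 1600
d = (10, 15);  v_rel = (4, 3),  |v_rel|² = 25
v_rel×d = (4)·(15) − (3)·(10) = 30
since m = R²·25 − 30²:  R² = (900 + 1600) / 25 = 100
R = √100 = 10  ⇒  r_B = 10 − 3 = 7

rB=7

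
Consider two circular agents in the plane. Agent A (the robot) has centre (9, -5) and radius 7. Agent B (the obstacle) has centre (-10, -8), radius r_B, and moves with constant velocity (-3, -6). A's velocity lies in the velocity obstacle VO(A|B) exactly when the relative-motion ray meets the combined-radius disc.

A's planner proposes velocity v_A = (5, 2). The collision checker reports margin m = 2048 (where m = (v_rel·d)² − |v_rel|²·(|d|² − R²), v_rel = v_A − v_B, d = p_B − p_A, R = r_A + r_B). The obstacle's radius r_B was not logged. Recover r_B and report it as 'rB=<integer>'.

m = 2048
d = (-19, -3);  v_rel = (8, 8),  |v_rel|² = 128
v_rel×d = (8)·(-3) − (8)·(-19) = 128
since m = R²·128 − 128²:  R² = (16384 + 2048) / 128 = 144
R = √144 = 12  ⇒  r_B = 12 − 7 = 5

rB=5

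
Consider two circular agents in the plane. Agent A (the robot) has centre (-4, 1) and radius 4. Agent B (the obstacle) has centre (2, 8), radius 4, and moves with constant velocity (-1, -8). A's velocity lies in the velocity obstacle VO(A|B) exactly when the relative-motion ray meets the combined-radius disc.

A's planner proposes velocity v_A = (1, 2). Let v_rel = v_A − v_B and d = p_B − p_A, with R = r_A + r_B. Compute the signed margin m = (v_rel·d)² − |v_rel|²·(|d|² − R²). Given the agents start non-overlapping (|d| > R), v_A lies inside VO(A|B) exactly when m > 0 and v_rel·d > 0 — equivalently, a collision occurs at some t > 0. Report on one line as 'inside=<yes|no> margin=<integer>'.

d = (6, 7),  |d|² = 85;  R = 4+4 = 8,  c = 85−8² = 21
v_rel = (2, 10),  |v_rel|² = 104;  v_rel·d = (2)·(6) + (10)·(7) = 82
104·t² − 164·t + 21 = 0  ⇒  m = 82² − 104·21 = 4540
m = 4540 > 0,  v_rel·d = 82 > 0  ⇒  inside

inside=yes margin=4540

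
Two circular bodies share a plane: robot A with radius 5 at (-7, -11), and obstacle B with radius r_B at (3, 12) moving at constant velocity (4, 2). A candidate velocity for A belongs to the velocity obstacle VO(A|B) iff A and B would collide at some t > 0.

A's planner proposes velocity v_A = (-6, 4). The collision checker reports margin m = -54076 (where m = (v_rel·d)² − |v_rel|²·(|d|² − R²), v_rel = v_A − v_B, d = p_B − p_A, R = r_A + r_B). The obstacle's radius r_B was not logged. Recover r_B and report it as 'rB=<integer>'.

m = -54076
d = (10, 23);  v_rel = (-10, 2),  |v_rel|² = 104
v_rel×d = (-10)·(23) − (2)·(10) = -250
since m = R²·104 − (-250)²:  R² = (62500 + -54076) / 104 = 81
R = √81 = 9  ⇒  r_B = 9 − 5 = 4

rB=4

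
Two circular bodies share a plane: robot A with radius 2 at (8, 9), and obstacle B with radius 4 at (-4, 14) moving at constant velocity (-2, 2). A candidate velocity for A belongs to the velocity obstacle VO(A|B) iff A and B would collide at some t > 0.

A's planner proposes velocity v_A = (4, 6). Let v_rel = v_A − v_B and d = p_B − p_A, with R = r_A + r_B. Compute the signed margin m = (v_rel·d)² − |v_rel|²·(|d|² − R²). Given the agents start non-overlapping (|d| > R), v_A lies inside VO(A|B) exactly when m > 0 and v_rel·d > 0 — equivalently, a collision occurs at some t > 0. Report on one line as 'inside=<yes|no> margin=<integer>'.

d = (-12, 5),  |d|² = 169;  R = 2+4 = 6,  c = 169−6² = 133
v_rel = (6, 4),  |v_rel|² = 52;  v_rel·d = (6)·(-12) + (4)·(5) = -52
52·t² + 104·t + 133 = 0  ⇒  m = (-52)² − 52·133 = -4212
m = -4212 < 0,  v_rel·d = -52 < 0  ⇒  outside

inside=no margin=-4212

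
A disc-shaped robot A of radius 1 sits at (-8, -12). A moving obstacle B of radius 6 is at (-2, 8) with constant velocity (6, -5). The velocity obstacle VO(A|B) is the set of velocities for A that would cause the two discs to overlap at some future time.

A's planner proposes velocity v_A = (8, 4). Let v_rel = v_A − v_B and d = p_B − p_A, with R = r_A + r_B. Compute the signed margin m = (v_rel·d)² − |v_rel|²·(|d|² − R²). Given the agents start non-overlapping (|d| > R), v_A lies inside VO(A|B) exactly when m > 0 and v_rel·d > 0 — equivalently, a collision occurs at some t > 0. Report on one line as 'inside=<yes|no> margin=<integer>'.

d = (6, 20),  |d|² = 436;  R = 1+6 = 7,  c = 436−7² = 387
v_rel = (2, 9),  |v_rel|² = 85;  v_rel·d = (2)·(6) + (9)·(20) = 192
85·t² − 384·t + 387 = 0  ⇒  m = 192² − 85·387 = 3969
m = 3969 > 0,  v_rel·d = 192 > 0  ⇒  inside

inside=yes margin=3969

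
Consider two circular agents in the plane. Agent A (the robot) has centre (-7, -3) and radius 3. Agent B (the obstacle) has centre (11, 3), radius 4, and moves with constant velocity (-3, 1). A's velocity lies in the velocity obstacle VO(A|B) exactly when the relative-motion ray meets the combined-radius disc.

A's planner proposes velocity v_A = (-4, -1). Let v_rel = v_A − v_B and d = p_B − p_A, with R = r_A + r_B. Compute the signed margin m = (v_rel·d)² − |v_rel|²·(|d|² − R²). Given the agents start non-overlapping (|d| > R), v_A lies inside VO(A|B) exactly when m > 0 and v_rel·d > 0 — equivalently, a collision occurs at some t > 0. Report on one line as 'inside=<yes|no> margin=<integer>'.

d = (18, 6),  |d|² = 360;  R = 3+4 = 7,  c = 360−7² = 311
v_rel = (-1, -2),  |v_rel|² = 5;  v_rel·d = (-1)·(18) + (-2)·(6) = -30
5·t² + 60·t + 311 = 0  ⇒  m = (-30)² − 5·311 = -655
m = -655 < 0,  v_rel·d = -30 < 0  ⇒  outside

inside=no margin=-655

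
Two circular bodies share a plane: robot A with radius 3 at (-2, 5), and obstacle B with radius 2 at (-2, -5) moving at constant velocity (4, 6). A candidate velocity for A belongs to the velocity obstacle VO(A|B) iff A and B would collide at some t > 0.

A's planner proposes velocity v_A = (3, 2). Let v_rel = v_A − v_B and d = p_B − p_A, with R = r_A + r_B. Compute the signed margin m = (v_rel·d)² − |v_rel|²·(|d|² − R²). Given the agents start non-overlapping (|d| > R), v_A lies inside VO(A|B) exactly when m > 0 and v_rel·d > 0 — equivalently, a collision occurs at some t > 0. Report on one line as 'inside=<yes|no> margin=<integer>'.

d = (0, -10),  |d|² = 100;  R = 3+2 = 5,  c = 100−5² = 75
v_rel = (-1, -4),  |v_rel|² = 17;  v_rel·d = (-1)·(0) + (-4)·(-10) = 40
17·t² − 80·t + 75 = 0  ⇒  m = 40² − 17·75 = 325
m = 325 > 0,  v_rel·d = 40 > 0  ⇒  inside

inside=yes margin=325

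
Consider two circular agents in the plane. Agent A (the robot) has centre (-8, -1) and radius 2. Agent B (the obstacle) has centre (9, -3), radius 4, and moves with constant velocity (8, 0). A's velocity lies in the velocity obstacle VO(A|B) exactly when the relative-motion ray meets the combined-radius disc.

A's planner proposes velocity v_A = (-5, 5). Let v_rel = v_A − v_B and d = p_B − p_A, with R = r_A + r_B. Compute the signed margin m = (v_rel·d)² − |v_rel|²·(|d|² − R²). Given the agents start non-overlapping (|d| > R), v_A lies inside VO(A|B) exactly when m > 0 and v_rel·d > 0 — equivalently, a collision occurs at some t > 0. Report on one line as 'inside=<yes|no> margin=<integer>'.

d = (17, -2),  |d|² = 293;  R = 2+4 = 6,  c = 293−6² = 257
v_rel = (-13, 5),  |v_rel|² = 194;  v_rel·d = (-13)·(17) + (5)·(-2) = -231
194·t² + 462·t + 257 = 0  ⇒  m = (-231)² − 194·257 = 3503
m = 3503 > 0,  v_rel·d = -231 < 0  ⇒  outside

inside=no margin=3503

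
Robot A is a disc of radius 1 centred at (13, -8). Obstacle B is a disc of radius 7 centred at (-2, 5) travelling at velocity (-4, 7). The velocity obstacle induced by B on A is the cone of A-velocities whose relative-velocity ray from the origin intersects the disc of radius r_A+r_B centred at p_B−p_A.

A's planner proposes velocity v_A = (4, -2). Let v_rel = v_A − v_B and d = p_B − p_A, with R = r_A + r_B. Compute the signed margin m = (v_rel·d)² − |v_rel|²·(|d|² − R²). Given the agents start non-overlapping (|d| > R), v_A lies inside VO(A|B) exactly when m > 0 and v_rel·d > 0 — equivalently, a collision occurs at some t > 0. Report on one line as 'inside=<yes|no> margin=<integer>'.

d = (-15, 13),  |d|² = 394;  R = 1+7 = 8,  c = 394−8² = 330
v_rel = (8, -9),  |v_rel|² = 145;  v_rel·d = (8)·(-15) + (-9)·(13) = -237
145·t² + 474·t + 330 = 0  ⇒  m = (-237)² − 145·330 = 8319
m = 8319 > 0,  v_rel·d = -237 < 0  ⇒  outside

inside=no margin=8319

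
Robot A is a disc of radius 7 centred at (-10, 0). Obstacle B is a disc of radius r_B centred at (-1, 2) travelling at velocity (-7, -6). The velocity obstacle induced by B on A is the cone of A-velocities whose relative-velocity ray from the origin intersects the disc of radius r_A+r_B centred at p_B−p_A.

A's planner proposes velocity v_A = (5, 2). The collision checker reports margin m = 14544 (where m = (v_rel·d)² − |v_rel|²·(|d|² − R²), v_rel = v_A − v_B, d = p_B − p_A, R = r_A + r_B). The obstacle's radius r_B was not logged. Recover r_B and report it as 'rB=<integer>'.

m = 14544
d = (9, 2);  v_rel = (12, 8),  |v_rel|² = 208
v_rel×d = (12)·(2) − (8)·(9) = -48
since m = R²·208 − (-48)²:  R² = (2304 + 14544) / 208 = 81
R = √81 = 9  ⇒  r_B = 9 − 7 = 2

rB=2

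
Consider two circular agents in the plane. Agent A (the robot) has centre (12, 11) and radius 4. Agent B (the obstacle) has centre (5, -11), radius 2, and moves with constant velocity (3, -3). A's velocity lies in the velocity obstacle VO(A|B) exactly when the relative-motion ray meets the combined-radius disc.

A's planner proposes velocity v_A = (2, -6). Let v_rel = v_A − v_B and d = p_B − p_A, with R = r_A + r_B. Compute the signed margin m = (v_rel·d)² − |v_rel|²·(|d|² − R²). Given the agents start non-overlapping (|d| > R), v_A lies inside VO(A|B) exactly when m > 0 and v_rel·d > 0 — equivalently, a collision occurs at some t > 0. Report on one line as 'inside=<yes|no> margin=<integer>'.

d = (-7, -22),  |d|² = 533;  R = 4+2 = 6,  c = 533−6² = 497
v_rel = (-1, -3),  |v_rel|² = 10;  v_rel·d = (-1)·(-7) + (-3)·(-22) = 73
10·t² − 146·t + 497 = 0  ⇒  m = 73² − 10·497 = 359
m = 359 > 0,  v_rel·d = 73 > 0  ⇒  inside

inside=yes margin=359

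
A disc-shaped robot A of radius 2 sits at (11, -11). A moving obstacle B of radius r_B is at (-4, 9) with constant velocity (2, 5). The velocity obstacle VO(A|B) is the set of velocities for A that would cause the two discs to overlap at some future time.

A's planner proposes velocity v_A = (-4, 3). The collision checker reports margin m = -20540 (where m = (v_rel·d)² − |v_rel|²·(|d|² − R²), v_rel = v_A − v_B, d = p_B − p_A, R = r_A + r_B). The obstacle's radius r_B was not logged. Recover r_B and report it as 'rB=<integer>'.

m = -20540
d = (-15, 20);  v_rel = (-6, -2),  |v_rel|² = 40
v_rel×d = (-6)·(20) − (-2)·(-15) = -150
since m = R²·40 − (-150)²:  R² = (22500 + -20540) / 40 = 49
R = √49 = 7  ⇒  r_B = 7 − 2 = 5

rB=5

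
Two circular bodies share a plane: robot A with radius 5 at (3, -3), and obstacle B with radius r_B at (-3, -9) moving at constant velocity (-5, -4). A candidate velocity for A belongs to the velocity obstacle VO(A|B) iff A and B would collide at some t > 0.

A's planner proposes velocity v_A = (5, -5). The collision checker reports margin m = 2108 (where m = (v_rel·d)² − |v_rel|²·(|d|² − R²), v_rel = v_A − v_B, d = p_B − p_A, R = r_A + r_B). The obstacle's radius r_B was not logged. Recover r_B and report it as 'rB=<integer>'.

m = 2108
d = (-6, -6);  v_rel = (10, -1),  |v_rel|² = 101
v_rel×d = (10)·(-6) − (-1)·(-6) = -66
since m = R²·101 − (-66)²:  R² = (4356 + 2108) / 101 = 64
R = √64 = 8  ⇒  r_B = 8 − 5 = 3

rB=3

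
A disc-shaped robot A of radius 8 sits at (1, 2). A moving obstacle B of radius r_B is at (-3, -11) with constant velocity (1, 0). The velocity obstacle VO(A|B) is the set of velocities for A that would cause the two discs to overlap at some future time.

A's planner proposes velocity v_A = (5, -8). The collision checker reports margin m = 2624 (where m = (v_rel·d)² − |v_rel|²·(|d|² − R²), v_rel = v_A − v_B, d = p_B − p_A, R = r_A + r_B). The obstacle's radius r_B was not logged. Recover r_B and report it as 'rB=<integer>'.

m = 2624
d = (-4, -13);  v_rel = (4, -8),  |v_rel|² = 80
v_rel×d = (4)·(-13) − (-8)·(-4) = -84
since m = R²·80 − (-84)²:  R² = (7056 + 2624) / 80 = 121
R = √121 = 11  ⇒  r_B = 11 − 8 = 3

rB=3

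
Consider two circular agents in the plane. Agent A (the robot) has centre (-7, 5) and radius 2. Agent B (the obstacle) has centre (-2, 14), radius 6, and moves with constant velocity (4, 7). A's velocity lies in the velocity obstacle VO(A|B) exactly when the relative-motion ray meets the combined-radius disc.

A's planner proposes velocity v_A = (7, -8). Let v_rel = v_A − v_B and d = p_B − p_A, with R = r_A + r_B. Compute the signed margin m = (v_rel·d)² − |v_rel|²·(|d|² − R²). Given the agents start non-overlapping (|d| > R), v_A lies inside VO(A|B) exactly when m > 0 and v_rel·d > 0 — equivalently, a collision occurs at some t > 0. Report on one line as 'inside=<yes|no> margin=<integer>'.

d = (5, 9),  |d|² = 106;  R = 2+6 = 8,  c = 106−8² = 42
v_rel = (3, -15),  |v_rel|² = 234;  v_rel·d = (3)·(5) + (-15)·(9) = -120
234·t² + 240·t + 42 = 0  ⇒  m = (-120)² − 234·42 = 4572
m = 4572 > 0,  v_rel·d = -120 < 0  ⇒  outside

inside=no margin=4572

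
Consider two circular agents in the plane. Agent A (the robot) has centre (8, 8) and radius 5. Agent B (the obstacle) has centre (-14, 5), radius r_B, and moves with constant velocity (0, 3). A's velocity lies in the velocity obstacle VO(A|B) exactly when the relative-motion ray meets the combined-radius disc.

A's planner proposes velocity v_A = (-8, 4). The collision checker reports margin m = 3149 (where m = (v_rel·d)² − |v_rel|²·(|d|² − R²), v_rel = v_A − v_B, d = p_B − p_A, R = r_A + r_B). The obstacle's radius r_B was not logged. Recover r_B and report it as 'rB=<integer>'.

m = 3149
d = (-22, -3);  v_rel = (-8, 1),  |v_rel|² = 65
v_rel×d = (-8)·(-3) − (1)·(-22) = 46
since m = R²·65 − 46²:  R² = (2116 + 3149) / 65 = 81
R = √81 = 9  ⇒  r_B = 9 − 5 = 4

rB=4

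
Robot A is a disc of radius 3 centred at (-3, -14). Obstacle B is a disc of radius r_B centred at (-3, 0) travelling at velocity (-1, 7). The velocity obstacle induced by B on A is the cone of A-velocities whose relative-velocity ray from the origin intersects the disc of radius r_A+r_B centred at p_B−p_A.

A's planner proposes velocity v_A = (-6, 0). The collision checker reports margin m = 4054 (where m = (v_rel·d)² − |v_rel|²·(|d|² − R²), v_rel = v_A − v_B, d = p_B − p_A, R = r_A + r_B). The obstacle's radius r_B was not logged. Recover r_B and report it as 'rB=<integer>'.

m = 4054
d = (0, 14);  v_rel = (-5, -7),  |v_rel|² = 74
v_rel×d = (-5)·(14) − (-7)·(0) = -70
since m = R²·74 − (-70)²:  R² = (4900 + 4054) / 74 = 121
R = √121 = 11  ⇒  r_B = 11 − 3 = 8

rB=8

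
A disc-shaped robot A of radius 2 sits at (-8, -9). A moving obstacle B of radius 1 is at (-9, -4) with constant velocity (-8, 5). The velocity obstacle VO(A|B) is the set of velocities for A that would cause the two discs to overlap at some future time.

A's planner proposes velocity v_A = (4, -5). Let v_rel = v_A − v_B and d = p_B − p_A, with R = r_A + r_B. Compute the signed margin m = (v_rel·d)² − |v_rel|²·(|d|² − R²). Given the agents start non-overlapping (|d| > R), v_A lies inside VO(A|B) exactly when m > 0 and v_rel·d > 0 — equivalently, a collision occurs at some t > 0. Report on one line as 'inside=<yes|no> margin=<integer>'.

d = (-1, 5),  |d|² = 26;  R = 2+1 = 3,  c = 26−3² = 17
v_rel = (12, -10),  |v_rel|² = 244;  v_rel·d = (12)·(-1) + (-10)·(5) = -62
244·t² + 124·t + 17 = 0  ⇒  m = (-62)² − 244·17 = -304
m = -304 < 0,  v_rel·d = -62 < 0  ⇒  outside

inside=no margin=-304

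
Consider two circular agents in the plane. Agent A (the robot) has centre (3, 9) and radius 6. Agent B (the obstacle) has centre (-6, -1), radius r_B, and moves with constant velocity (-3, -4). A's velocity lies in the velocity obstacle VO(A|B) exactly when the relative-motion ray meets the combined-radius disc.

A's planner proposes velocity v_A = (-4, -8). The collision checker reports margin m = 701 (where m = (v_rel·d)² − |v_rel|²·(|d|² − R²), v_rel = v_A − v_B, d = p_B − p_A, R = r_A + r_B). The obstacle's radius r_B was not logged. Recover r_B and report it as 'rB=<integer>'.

m = 701
d = (-9, -10);  v_rel = (-1, -4),  |v_rel|² = 17
v_rel×d = (-1)·(-10) − (-4)·(-9) = -26
since m = R²·17 − (-26)²:  R² = (676 + 701) / 17 = 81
R = √81 = 9  ⇒  r_B = 9 − 6 = 3

rB=3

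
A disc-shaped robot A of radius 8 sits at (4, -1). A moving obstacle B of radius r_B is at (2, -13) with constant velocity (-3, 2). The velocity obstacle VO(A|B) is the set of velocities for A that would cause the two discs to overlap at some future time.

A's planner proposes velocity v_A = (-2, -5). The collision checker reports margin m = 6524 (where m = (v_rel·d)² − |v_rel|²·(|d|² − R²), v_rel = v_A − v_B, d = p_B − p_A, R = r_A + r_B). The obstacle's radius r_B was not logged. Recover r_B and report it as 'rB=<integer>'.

m = 6524
d = (-2, -12);  v_rel = (1, -7),  |v_rel|² = 50
v_rel×d = (1)·(-12) − (-7)·(-2) = -26
since m = R²·50 − (-26)²:  R² = (676 + 6524) / 50 = 144
R = √144 = 12  ⇒  r_B = 12 − 8 = 4

rB=4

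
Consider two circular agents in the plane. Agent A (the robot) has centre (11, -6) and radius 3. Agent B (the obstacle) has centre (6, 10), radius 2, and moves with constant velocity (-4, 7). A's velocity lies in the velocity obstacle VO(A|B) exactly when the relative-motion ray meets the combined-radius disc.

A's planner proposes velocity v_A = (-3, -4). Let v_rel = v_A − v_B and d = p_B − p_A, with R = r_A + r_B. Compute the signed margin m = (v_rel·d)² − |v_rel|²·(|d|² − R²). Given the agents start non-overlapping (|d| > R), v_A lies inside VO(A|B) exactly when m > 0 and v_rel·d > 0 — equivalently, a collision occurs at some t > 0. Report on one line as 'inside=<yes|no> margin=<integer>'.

d = (-5, 16),  |d|² = 281;  R = 3+2 = 5,  c = 281−5² = 256
v_rel = (1, -11),  |v_rel|² = 122;  v_rel·d = (1)·(-5) + (-11)·(16) = -181
122·t² + 362·t + 256 = 0  ⇒  m = (-181)² − 122·256 = 1529
m = 1529 > 0,  v_rel·d = -181 < 0  ⇒  outside

inside=no margin=1529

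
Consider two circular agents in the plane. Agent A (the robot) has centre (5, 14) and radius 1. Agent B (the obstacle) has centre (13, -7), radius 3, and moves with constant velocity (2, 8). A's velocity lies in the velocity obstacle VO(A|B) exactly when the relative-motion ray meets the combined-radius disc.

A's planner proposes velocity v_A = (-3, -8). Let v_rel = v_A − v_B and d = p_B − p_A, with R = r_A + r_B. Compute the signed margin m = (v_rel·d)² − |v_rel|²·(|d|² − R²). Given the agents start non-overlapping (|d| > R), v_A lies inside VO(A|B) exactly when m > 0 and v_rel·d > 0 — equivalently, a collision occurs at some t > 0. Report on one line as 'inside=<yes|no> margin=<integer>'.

d = (8, -21),  |d|² = 505;  R = 1+3 = 4,  c = 505−4² = 489
v_rel = (-5, -16),  |v_rel|² = 281;  v_rel·d = (-5)·(8) + (-16)·(-21) = 296
281·t² − 592·t + 489 = 0  ⇒  m = 296² − 281·489 = -49793
m = -49793 < 0,  v_rel·d = 296 > 0  ⇒  outside

inside=no margin=-49793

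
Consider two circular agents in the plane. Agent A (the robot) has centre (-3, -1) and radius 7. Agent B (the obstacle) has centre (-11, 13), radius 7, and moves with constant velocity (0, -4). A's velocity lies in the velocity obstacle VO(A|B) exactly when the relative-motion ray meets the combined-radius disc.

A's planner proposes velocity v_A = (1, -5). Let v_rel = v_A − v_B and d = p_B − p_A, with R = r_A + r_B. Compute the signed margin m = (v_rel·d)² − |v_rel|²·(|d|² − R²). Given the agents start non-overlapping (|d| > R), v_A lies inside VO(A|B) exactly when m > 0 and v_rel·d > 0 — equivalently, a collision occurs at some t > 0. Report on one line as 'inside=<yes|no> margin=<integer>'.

d = (-8, 14),  |d|² = 260;  R = 7+7 = 14,  c = 260−14² = 64
v_rel = (1, -1),  |v_rel|² = 2;  v_rel·d = (1)·(-8) + (-1)·(14) = -22
2·t² + 44·t + 64 = 0  ⇒  m = (-22)² − 2·64 = 356
m = 356 > 0,  v_rel·d = -22 < 0  ⇒  outside

inside=no margin=356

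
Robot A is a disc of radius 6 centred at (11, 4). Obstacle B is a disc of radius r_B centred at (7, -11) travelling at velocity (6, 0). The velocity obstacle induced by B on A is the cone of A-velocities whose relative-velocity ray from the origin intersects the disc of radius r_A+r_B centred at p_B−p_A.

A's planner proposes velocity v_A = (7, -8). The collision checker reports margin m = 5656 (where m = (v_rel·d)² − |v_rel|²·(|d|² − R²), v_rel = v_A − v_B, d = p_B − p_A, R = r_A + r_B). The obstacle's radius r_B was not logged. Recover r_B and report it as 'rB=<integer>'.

m = 5656
d = (-4, -15);  v_rel = (1, -8),  |v_rel|² = 65
v_rel×d = (1)·(-15) − (-8)·(-4) = -47
since m = R²·65 − (-47)²:  R² = (2209 + 5656) / 65 = 121
R = √121 = 11  ⇒  r_B = 11 − 6 = 5

rB=5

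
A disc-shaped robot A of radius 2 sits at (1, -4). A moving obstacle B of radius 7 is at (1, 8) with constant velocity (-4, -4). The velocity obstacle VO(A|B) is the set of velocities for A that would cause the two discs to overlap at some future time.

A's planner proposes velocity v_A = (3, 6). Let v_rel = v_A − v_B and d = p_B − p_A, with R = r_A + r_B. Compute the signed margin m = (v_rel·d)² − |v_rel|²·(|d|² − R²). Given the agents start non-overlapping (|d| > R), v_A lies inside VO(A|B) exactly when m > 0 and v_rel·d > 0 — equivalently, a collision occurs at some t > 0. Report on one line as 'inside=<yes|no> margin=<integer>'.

d = (0, 12),  |d|² = 144;  R = 2+7 = 9,  c = 144−9² = 63
v_rel = (7, 10),  |v_rel|² = 149;  v_rel·d = (7)·(0) + (10)·(12) = 120
149·t² − 240·t + 63 = 0  ⇒  m = 120² − 149·63 = 5013
m = 5013 > 0,  v_rel·d = 120 > 0  ⇒  inside

inside=yes margin=5013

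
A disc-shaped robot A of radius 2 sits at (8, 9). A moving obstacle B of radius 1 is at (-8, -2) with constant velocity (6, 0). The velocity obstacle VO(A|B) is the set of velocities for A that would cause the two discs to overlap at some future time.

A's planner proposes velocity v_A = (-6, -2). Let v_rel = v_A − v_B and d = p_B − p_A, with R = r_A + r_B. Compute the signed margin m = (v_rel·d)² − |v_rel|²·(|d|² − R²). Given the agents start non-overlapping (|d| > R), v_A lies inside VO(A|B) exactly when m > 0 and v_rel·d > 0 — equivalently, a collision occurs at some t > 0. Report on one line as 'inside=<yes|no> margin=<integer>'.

d = (-16, -11),  |d|² = 377;  R = 2+1 = 3,  c = 377−3² = 368
v_rel = (-12, -2),  |v_rel|² = 148;  v_rel·d = (-12)·(-16) + (-2)·(-11) = 214
148·t² − 428·t + 368 = 0  ⇒  m = 214² − 148·368 = -8668
m = -8668 < 0,  v_rel·d = 214 > 0  ⇒  outside

inside=no margin=-8668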